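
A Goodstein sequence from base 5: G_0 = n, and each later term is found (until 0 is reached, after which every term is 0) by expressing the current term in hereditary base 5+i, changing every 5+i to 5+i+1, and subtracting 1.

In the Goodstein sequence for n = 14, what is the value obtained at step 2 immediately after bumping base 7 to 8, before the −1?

18

G_0 = 14. HB_5(14) = 2·5 + 4. Bump = 16. G_1 = 15.
G_1 = 15. HB_6(15) = 2·6 + 3. Bump = 17. G_2 = 16.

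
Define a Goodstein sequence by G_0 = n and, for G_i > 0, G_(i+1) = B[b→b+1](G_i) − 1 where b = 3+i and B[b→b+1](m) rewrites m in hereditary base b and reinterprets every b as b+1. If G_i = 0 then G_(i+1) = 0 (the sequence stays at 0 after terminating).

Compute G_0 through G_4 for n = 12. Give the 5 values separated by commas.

12 —HB3→ 3^2 + 3 —bump→ 4^2 + 4 = 20 —(−1)→ 19
19 —HB4→ 4^2 + 3 —bump→ 5^2 + 3 = 28 —(−1)→ 27
27 —HB5→ 5^2 + 2 —bump→ 6^2 + 2 = 38 —(−1)→ 37
37 —HB6→ 6^2 + 1 —bump→ 7^2 + 1 = 50 —(−1)→ 49

12, 19, 27, 37, 49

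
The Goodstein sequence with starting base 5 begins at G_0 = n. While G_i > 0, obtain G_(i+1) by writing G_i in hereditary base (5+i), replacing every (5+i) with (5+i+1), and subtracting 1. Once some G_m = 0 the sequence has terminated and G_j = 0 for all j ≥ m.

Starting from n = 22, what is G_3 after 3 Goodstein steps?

step 0: 22 = 4·5 + 2; sub 6 for 5: 4·6 + 2; = 26; G_1 = 26−1 = 25
step 1: 25 = 4·6 + 1; sub 7 for 6: 4·7 + 1; = 29; G_2 = 29−1 = 28
step 2: 28 = 4·7; sub 8 for 7: 4·8; = 32; G_3 = 32−1 = 31
step 3: 31 = 3·8 + 7; sub 9 for 8: 3·9 + 7; = 34; G_4 = 34−1 = 33

31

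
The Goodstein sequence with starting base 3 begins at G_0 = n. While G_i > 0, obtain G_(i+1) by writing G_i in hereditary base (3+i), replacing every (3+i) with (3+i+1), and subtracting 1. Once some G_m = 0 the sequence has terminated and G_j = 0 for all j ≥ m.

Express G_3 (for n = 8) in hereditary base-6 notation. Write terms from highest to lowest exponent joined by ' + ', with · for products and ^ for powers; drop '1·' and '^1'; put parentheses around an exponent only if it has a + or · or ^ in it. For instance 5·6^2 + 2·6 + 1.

6 + 5

step 0: 8 = 2·3 + 2; sub 4 for 3: 2·4 + 2; = 10; G_1 = 10−1 = 9
step 1: 9 = 2·4 + 1; sub 5 for 4: 2·5 + 1; = 11; G_2 = 11−1 = 10
step 2: 10 = 2·5; sub 6 for 5: 2·6; = 12; G_3 = 12−1 = 11
step 3: 11 = 6 + 5; sub 7 for 6: 7 + 5; = 12; G_4 = 12−1 = 11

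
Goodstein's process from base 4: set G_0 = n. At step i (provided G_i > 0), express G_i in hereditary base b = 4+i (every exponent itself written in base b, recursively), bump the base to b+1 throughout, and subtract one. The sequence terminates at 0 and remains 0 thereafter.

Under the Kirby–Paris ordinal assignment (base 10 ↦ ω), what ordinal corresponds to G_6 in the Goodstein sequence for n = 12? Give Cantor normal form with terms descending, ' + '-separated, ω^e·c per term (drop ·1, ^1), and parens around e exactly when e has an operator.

step 0: 12 = 3·4; sub 5 for 4: 3·5; = 15; G_1 = 15−1 = 14
step 1: 14 = 2·5 + 4; sub 6 for 5: 2·6 + 4; = 16; G_2 = 16−1 = 15
step 2: 15 = 2·6 + 3; sub 7 for 6: 2·7 + 3; = 17; G_3 = 17−1 = 16
step 3: 16 = 2·7 + 2; sub 8 for 7: 2·8 + 2; = 18; G_4 = 18−1 = 17
step 4: 17 = 2·8 + 1; sub 9 for 8: 2·9 + 1; = 19; G_5 = 19−1 = 18
step 5: 18 = 2·9; sub 10 for 9: 2·10; = 20; G_6 = 20−1 = 19
step 6: 19 = 10 + 9; sub 11 for 10: 11 + 9; = 20; G_7 = 20−1 = 19

ω + 9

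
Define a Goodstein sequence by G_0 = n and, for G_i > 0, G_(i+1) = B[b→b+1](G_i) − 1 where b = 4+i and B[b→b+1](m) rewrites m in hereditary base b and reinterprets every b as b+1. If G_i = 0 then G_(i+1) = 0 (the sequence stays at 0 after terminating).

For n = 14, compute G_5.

22

step 0: 14 = 3·4 + 2; sub 5 for 4: 3·5 + 2; = 17; G_1 = 17−1 = 16
step 1: 16 = 3·5 + 1; sub 6 for 5: 3·6 + 1; = 19; G_2 = 19−1 = 18
step 2: 18 = 3·6; sub 7 for 6: 3·7; = 21; G_3 = 21−1 = 20
step 3: 20 = 2·7 + 6; sub 8 for 7: 2·8 + 6; = 22; G_4 = 22−1 = 21
step 4: 21 = 2·8 + 5; sub 9 for 8: 2·9 + 5; = 23; G_5 = 23−1 = 22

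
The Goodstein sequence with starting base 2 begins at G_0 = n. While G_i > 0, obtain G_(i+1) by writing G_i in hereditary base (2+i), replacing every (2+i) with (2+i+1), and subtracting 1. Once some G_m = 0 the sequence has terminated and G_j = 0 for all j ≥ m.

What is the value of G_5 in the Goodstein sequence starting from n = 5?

1197

(0) 5|_2 = 2^2 + 1 ↦ 3^3 + 1|_3 = 28 ⇒ 27
(1) 27|_3 = 3^3 ↦ 4^4|_4 = 256 ⇒ 255
(2) 255|_4 = 3·4^3 + 3·4^2 + 3·4 + 3 ↦ 3·5^3 + 3·5^2 + 3·5 + 3|_5 = 468 ⇒ 467
(3) 467|_5 = 3·5^3 + 3·5^2 + 3·5 + 2 ↦ 3·6^3 + 3·6^2 + 3·6 + 2|_6 = 776 ⇒ 775
(4) 775|_6 = 3·6^3 + 3·6^2 + 3·6 + 1 ↦ 3·7^3 + 3·7^2 + 3·7 + 1|_7 = 1198 ⇒ 1197
(5) 1197|_7 = 3·7^3 + 3·7^2 + 3·7 ↦ 3·8^3 + 3·8^2 + 3·8|_8 = 1752 ⇒ 1751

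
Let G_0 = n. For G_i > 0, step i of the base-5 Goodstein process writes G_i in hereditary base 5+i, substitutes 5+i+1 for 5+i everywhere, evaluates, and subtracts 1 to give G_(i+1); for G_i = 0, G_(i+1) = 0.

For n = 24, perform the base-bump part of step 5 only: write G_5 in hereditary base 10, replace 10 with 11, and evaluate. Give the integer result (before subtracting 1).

24 —HB5→ 4·5 + 4 —bump→ 4·6 + 4 = 28 —(−1)→ 27
27 —HB6→ 4·6 + 3 —bump→ 4·7 + 3 = 31 —(−1)→ 30
30 —HB7→ 4·7 + 2 —bump→ 4·8 + 2 = 34 —(−1)→ 33
33 —HB8→ 4·8 + 1 —bump→ 4·9 + 1 = 37 —(−1)→ 36
36 —HB9→ 4·9 —bump→ 4·10 = 40 —(−1)→ 39

42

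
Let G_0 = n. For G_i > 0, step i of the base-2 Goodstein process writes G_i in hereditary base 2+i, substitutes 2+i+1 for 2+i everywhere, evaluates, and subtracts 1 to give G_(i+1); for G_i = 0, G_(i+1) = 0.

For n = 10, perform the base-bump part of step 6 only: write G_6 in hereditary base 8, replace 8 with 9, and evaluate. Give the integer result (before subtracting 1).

10 —HB2→ 2^(2 + 1) + 2 —bump→ 3^(3 + 1) + 3 = 84 —(−1)→ 83
83 —HB3→ 3^(3 + 1) + 2 —bump→ 4^(4 + 1) + 2 = 1026 —(−1)→ 1025
1025 —HB4→ 4^(4 + 1) + 1 —bump→ 5^(5 + 1) + 1 = 15626 —(−1)→ 15625
15625 —HB5→ 5^(5 + 1) —bump→ 6^(6 + 1) = 279936 —(−1)→ 279935
279935 —HB6→ 5·6^6 + 5·6^5 + 5·6^4 + 5·6^3 + 5·6^2 + 5·6 + 5 —bump→ 5·7^7 + 5·7^5 + 5·7^4 + 5·7^3 + 5·7^2 + 5·7 + 5 = 4215755 —(−1)→ 4215754
4215754 —HB7→ 5·7^7 + 5·7^5 + 5·7^4 + 5·7^3 + 5·7^2 + 5·7 + 4 —bump→ 5·8^8 + 5·8^5 + 5·8^4 + 5·8^3 + 5·8^2 + 5·8 + 4 = 84073324 —(−1)→ 84073323

1937434593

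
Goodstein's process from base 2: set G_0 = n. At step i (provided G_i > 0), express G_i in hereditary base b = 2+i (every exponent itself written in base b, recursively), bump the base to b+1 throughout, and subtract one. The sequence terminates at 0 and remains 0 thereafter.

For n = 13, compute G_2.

1279

i=0: 13 = 2^(2 + 1) + 2^2 + 1 (b=2); 2→3: 3^(3 + 1) + 3^3 + 1 = 109; 109−1 = 108
i=1: 108 = 3^(3 + 1) + 3^3 (b=3); 3→4: 4^(4 + 1) + 4^4 = 1280; 1280−1 = 1279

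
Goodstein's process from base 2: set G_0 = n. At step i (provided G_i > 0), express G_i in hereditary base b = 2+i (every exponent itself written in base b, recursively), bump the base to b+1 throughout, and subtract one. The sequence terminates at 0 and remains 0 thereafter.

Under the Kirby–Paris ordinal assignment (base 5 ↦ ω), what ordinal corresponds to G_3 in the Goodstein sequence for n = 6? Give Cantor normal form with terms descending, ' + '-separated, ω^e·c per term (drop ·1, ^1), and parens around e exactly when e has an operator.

step 0: 6 = 2^2 + 2; sub 3 for 2: 3^3 + 3; = 30; G_1 = 30−1 = 29
step 1: 29 = 3^3 + 2; sub 4 for 3: 4^4 + 2; = 258; G_2 = 258−1 = 257
step 2: 257 = 4^4 + 1; sub 5 for 4: 5^5 + 1; = 3126; G_3 = 3126−1 = 3125
step 3: 3125 = 5^5; sub 6 for 5: 6^6; = 46656; G_4 = 46656−1 = 46655

ω^ω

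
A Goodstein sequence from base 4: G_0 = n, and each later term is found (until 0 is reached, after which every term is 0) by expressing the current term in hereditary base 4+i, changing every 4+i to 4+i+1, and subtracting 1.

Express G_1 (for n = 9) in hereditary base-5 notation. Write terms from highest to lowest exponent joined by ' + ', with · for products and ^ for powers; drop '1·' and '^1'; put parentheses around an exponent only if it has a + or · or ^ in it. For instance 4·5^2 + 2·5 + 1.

2·5

G_0 = 9. HB_4(9) = 2·4 + 1. Bump = 11. G_1 = 10.
G_1 = 10. HB_5(10) = 2·5. Bump = 12. G_2 = 11.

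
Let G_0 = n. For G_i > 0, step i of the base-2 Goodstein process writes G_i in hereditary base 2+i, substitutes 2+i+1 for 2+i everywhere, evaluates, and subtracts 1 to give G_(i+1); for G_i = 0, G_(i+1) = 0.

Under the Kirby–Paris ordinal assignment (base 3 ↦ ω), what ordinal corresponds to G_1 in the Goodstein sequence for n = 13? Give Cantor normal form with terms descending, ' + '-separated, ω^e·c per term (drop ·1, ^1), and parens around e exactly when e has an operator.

base 2: 13 = 2^(2 + 1) + 2^2 + 1; at 3: 3^(3 + 1) + 3^3 + 1 = 109; next = 108
base 3: 108 = 3^(3 + 1) + 3^3; at 4: 4^(4 + 1) + 4^4 = 1280; next = 1279

ω^(ω + 1) + ω^ω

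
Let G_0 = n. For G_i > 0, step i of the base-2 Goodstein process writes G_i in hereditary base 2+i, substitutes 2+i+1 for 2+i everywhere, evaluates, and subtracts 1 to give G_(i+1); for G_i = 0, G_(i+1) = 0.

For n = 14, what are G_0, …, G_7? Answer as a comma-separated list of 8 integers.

14, 110, 1281, 18750, 326591, 5862840, 134404971, 3487116548

G_0=14  [base 2] 2^(2 + 1) + 2^2 + 2  →[2↦3]→  3^(3 + 1) + 3^3 + 3 = 111  −1 ⇒ G_1=110
G_1=110  [base 3] 3^(3 + 1) + 3^3 + 2  →[3↦4]→  4^(4 + 1) + 4^4 + 2 = 1282  −1 ⇒ G_2=1281
G_2=1281  [base 4] 4^(4 + 1) + 4^4 + 1  →[4↦5]→  5^(5 + 1) + 5^5 + 1 = 18751  −1 ⇒ G_3=18750
G_3=18750  [base 5] 5^(5 + 1) + 5^5  →[5↦6]→  6^(6 + 1) + 6^6 = 326592  −1 ⇒ G_4=326591
G_4=326591  [base 6] 6^(6 + 1) + 5·6^5 + 5·6^4 + 5·6^3 + 5·6^2 + 5·6 + 5  →[6↦7]→  7^(7 + 1) + 5·7^5 + 5·7^4 + 5·7^3 + 5·7^2 + 5·7 + 5 = 5862841  −1 ⇒ G_5=5862840
G_5=5862840  [base 7] 7^(7 + 1) + 5·7^5 + 5·7^4 + 5·7^3 + 5·7^2 + 5·7 + 4  →[7↦8]→  8^(8 + 1) + 5·8^5 + 5·8^4 + 5·8^3 + 5·8^2 + 5·8 + 4 = 134404972  −1 ⇒ G_6=134404971
G_6=134404971  [base 8] 8^(8 + 1) + 5·8^5 + 5·8^4 + 5·8^3 + 5·8^2 + 5·8 + 3  →[8↦9]→  9^(9 + 1) + 5·9^5 + 5·9^4 + 5·9^3 + 5·9^2 + 5·9 + 3 = 3487116549  −1 ⇒ G_7=3487116548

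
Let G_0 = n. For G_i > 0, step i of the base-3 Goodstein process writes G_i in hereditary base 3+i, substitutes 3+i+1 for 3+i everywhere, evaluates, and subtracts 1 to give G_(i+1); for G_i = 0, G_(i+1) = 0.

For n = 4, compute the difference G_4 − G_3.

i=0: 4 = 3 + 1 (b=3); 3→4: 4 + 1 = 5; 5−1 = 4
i=1: 4 = 4 (b=4); 4→5: 5 = 5; 5−1 = 4
i=2: 4 = 4 (b=5); 5→6: 4 = 4; 4−1 = 3
i=3: 3 = 3 (b=6); 6→7: 3 = 3; 3−1 = 2

-1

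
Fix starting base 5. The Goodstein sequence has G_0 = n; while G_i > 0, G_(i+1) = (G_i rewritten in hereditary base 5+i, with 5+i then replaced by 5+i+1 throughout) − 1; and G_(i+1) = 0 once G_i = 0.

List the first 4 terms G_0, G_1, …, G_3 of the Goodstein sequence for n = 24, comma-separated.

(0) 24|_5 = 4·5 + 4 ↦ 4·6 + 4|_6 = 28 ⇒ 27
(1) 27|_6 = 4·6 + 3 ↦ 4·7 + 3|_7 = 31 ⇒ 30
(2) 30|_7 = 4·7 + 2 ↦ 4·8 + 2|_8 = 34 ⇒ 33

24, 27, 30, 33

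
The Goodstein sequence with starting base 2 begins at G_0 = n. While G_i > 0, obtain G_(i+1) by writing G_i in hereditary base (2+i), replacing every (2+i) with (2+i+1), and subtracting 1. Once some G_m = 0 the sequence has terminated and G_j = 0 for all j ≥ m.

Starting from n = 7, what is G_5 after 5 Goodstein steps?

G_0=7  [base 2] 2^2 + 2 + 1  →[2↦3]→  3^3 + 3 + 1 = 31  −1 ⇒ G_1=30
G_1=30  [base 3] 3^3 + 3  →[3↦4]→  4^4 + 4 = 260  −1 ⇒ G_2=259
G_2=259  [base 4] 4^4 + 3  →[4↦5]→  5^5 + 3 = 3128  −1 ⇒ G_3=3127
G_3=3127  [base 5] 5^5 + 2  →[5↦6]→  6^6 + 2 = 46658  −1 ⇒ G_4=46657
G_4=46657  [base 6] 6^6 + 1  →[6↦7]→  7^7 + 1 = 823544  −1 ⇒ G_5=823543
G_5=823543  [base 7] 7^7  →[7↦8]→  8^8 = 16777216  −1 ⇒ G_6=16777215

823543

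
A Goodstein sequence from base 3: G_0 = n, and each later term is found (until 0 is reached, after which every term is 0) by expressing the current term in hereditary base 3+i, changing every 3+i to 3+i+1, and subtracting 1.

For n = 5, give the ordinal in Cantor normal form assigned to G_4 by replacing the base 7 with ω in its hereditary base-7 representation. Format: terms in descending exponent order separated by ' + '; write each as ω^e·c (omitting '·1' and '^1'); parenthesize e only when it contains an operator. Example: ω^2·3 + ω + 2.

base 3: 5 = 3 + 2; at 4: 4 + 2 = 6; next = 5
base 4: 5 = 4 + 1; at 5: 5 + 1 = 6; next = 5
base 5: 5 = 5; at 6: 6 = 6; next = 5
base 6: 5 = 5; at 7: 5 = 5; next = 4
base 7: 4 = 4; at 8: 4 = 4; next = 3

4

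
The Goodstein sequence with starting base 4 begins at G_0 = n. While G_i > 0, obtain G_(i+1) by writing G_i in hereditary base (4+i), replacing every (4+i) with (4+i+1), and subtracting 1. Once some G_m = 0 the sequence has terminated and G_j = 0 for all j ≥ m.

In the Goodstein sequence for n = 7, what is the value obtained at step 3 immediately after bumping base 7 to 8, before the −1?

8

G_0=7  [base 4] 4 + 3  →[4↦5]→  5 + 3 = 8  −1 ⇒ G_1=7
G_1=7  [base 5] 5 + 2  →[5↦6]→  6 + 2 = 8  −1 ⇒ G_2=7
G_2=7  [base 6] 6 + 1  →[6↦7]→  7 + 1 = 8  −1 ⇒ G_3=7
G_3=7  [base 7] 7  →[7↦8]→  8 = 8  −1 ⇒ G_4=7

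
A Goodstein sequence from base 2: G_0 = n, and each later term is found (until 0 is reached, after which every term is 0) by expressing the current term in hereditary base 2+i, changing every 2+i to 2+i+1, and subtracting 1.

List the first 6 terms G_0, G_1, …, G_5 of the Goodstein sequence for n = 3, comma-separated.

3, 3, 3, 2, 1, 0

G_0 = 3. HB_2(3) = 2 + 1. Bump = 4. G_1 = 3.
G_1 = 3. HB_3(3) = 3. Bump = 4. G_2 = 3.
G_2 = 3. HB_4(3) = 3. Bump = 3. G_3 = 2.
G_3 = 2. HB_5(2) = 2. Bump = 2. G_4 = 1.
G_4 = 1. HB_6(1) = 1. Bump = 1. G_5 = 0.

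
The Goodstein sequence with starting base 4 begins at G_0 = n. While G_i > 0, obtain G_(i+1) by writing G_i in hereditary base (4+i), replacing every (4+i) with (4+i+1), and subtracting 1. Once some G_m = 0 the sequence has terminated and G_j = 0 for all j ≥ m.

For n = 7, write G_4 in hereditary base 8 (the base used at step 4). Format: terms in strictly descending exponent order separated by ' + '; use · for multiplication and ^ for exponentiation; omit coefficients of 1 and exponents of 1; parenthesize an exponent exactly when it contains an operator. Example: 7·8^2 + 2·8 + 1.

i=0: 7 = 4 + 3 (b=4); 4→5: 5 + 3 = 8; 8−1 = 7
i=1: 7 = 5 + 2 (b=5); 5→6: 6 + 2 = 8; 8−1 = 7
i=2: 7 = 6 + 1 (b=6); 6→7: 7 + 1 = 8; 8−1 = 7
i=3: 7 = 7 (b=7); 7→8: 8 = 8; 8−1 = 7
i=4: 7 = 7 (b=8); 8→9: 7 = 7; 7−1 = 6

7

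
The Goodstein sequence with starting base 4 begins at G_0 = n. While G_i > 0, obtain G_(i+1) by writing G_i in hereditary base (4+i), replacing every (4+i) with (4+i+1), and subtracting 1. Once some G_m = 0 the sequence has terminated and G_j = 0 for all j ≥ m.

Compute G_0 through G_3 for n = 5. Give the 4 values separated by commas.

5, 5, 5, 4

G_0=5  [base 4] 4 + 1  →[4↦5]→  5 + 1 = 6  −1 ⇒ G_1=5
G_1=5  [base 5] 5  →[5↦6]→  6 = 6  −1 ⇒ G_2=5
G_2=5  [base 6] 5  →[6↦7]→  5 = 5  −1 ⇒ G_3=4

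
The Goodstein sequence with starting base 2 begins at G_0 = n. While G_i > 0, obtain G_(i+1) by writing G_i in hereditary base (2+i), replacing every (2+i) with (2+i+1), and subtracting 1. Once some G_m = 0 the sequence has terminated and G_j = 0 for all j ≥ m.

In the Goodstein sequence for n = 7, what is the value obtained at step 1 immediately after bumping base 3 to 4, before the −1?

260

step 0: 7 = 2^2 + 2 + 1; sub 3 for 2: 3^3 + 3 + 1; = 31; G_1 = 31−1 = 30
step 1: 30 = 3^3 + 3; sub 4 for 3: 4^4 + 4; = 260; G_2 = 260−1 = 259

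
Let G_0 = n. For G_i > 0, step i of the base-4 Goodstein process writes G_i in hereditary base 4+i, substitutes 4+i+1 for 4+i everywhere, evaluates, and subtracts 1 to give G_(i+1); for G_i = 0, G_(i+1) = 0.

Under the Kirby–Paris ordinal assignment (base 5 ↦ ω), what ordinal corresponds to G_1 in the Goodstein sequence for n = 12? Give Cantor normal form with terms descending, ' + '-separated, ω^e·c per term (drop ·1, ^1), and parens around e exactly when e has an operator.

ω·2 + 4

12 —HB4→ 3·4 —bump→ 3·5 = 15 —(−1)→ 14
14 —HB5→ 2·5 + 4 —bump→ 2·6 + 4 = 16 —(−1)→ 15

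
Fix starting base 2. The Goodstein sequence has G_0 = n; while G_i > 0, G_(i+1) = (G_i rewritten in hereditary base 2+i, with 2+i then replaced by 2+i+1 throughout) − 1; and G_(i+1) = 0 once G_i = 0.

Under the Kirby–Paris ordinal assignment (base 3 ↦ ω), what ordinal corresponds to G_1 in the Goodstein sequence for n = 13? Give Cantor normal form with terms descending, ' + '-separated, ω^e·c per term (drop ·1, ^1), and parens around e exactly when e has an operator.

ω^(ω + 1) + ω^ω

step 0: 13 = 2^(2 + 1) + 2^2 + 1; sub 3 for 2: 3^(3 + 1) + 3^3 + 1; = 109; G_1 = 109−1 = 108
step 1: 108 = 3^(3 + 1) + 3^3; sub 4 for 3: 4^(4 + 1) + 4^4; = 1280; G_2 = 1280−1 = 1279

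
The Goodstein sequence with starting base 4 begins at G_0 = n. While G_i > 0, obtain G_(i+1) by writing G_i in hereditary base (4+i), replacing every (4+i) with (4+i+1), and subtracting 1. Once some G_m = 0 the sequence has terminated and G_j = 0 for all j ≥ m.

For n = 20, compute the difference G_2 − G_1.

10

base 4: 20 = 4^2 + 4; at 5: 5^2 + 5 = 30; next = 29
base 5: 29 = 5^2 + 4; at 6: 6^2 + 4 = 40; next = 39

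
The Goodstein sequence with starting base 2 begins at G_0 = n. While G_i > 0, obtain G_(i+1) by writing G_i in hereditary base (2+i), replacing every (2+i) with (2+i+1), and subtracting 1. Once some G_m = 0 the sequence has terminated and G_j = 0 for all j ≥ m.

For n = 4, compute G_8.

211

[0] 4 ≡ 2^2 (base 2). Lift 3: 27. −1: 26.
[1] 26 ≡ 2·3^2 + 2·3 + 2 (base 3). Lift 4: 42. −1: 41.
[2] 41 ≡ 2·4^2 + 2·4 + 1 (base 4). Lift 5: 61. −1: 60.
[3] 60 ≡ 2·5^2 + 2·5 (base 5). Lift 6: 84. −1: 83.
[4] 83 ≡ 2·6^2 + 6 + 5 (base 6). Lift 7: 110. −1: 109.
[5] 109 ≡ 2·7^2 + 7 + 4 (base 7). Lift 8: 140. −1: 139.
[6] 139 ≡ 2·8^2 + 8 + 3 (base 8). Lift 9: 174. −1: 173.
[7] 173 ≡ 2·9^2 + 9 + 2 (base 9). Lift 10: 212. −1: 211.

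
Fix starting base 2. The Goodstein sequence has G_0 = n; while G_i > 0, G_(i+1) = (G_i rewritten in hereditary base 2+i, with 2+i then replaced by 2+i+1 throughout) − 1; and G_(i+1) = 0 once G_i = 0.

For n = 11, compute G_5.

5764801

G_0 = 11. HB_2(11) = 2^(2 + 1) + 2 + 1. Bump = 85. G_1 = 84.
G_1 = 84. HB_3(84) = 3^(3 + 1) + 3. Bump = 1028. G_2 = 1027.
G_2 = 1027. HB_4(1027) = 4^(4 + 1) + 3. Bump = 15628. G_3 = 15627.
G_3 = 15627. HB_5(15627) = 5^(5 + 1) + 2. Bump = 279938. G_4 = 279937.
G_4 = 279937. HB_6(279937) = 6^(6 + 1) + 1. Bump = 5764802. G_5 = 5764801.
G_5 = 5764801. HB_7(5764801) = 7^(7 + 1). Bump = 134217728. G_6 = 134217727.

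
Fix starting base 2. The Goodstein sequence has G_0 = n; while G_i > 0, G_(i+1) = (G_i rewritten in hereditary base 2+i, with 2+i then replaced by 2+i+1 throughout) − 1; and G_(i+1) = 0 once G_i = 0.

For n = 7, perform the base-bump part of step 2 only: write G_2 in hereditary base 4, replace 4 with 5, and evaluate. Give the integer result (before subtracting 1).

G_0=7  [base 2] 2^2 + 2 + 1  →[2↦3]→  3^3 + 3 + 1 = 31  −1 ⇒ G_1=30
G_1=30  [base 3] 3^3 + 3  →[3↦4]→  4^4 + 4 = 260  −1 ⇒ G_2=259
G_2=259  [base 4] 4^4 + 3  →[4↦5]→  5^5 + 3 = 3128  −1 ⇒ G_3=3127

3128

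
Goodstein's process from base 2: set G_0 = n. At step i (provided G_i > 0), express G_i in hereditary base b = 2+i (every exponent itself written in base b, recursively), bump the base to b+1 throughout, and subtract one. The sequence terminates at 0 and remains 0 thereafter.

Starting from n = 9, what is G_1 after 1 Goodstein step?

G_0 = 9. HB_2(9) = 2^(2 + 1) + 1. Bump = 82. G_1 = 81.
G_1 = 81. HB_3(81) = 3^(3 + 1). Bump = 1024. G_2 = 1023.

81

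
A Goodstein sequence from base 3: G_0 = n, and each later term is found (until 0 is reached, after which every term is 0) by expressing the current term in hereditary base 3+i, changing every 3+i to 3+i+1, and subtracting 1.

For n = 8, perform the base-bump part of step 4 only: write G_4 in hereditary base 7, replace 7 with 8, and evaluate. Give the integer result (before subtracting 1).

(0) 8|_3 = 2·3 + 2 ↦ 2·4 + 2|_4 = 10 ⇒ 9
(1) 9|_4 = 2·4 + 1 ↦ 2·5 + 1|_5 = 11 ⇒ 10
(2) 10|_5 = 2·5 ↦ 2·6|_6 = 12 ⇒ 11
(3) 11|_6 = 6 + 5 ↦ 7 + 5|_7 = 12 ⇒ 11

12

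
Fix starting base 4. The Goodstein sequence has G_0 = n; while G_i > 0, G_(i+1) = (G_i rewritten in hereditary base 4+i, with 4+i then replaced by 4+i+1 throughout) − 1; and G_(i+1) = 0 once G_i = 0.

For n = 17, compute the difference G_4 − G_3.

4

17 —HB4→ 4^2 + 1 —bump→ 5^2 + 1 = 26 —(−1)→ 25
25 —HB5→ 5^2 —bump→ 6^2 = 36 —(−1)→ 35
35 —HB6→ 5·6 + 5 —bump→ 5·7 + 5 = 40 —(−1)→ 39
39 —HB7→ 5·7 + 4 —bump→ 5·8 + 4 = 44 —(−1)→ 43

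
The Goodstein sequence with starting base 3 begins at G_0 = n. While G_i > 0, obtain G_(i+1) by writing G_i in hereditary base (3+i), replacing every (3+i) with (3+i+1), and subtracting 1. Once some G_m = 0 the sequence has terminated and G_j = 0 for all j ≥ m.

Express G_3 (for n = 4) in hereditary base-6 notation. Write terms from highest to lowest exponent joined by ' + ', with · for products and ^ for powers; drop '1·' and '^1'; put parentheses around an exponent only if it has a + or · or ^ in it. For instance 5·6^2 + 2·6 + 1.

G_0 = 4. HB_3(4) = 3 + 1. Bump = 5. G_1 = 4.
G_1 = 4. HB_4(4) = 4. Bump = 5. G_2 = 4.
G_2 = 4. HB_5(4) = 4. Bump = 4. G_3 = 3.
G_3 = 3. HB_6(3) = 3. Bump = 3. G_4 = 2.

3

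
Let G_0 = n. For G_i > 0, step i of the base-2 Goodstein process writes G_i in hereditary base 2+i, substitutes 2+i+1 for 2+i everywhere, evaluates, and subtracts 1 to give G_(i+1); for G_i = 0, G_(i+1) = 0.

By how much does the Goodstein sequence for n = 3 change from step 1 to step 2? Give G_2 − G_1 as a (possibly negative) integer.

0

3 —HB2→ 2 + 1 —bump→ 3 + 1 = 4 —(−1)→ 3
3 —HB3→ 3 —bump→ 4 = 4 —(−1)→ 3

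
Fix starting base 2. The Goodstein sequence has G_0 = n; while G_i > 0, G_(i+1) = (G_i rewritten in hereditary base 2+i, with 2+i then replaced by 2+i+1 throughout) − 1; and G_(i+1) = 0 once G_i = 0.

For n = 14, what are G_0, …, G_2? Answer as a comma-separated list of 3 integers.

i=0: 14 = 2^(2 + 1) + 2^2 + 2 (b=2); 2→3: 3^(3 + 1) + 3^3 + 3 = 111; 111−1 = 110
i=1: 110 = 3^(3 + 1) + 3^3 + 2 (b=3); 3→4: 4^(4 + 1) + 4^4 + 2 = 1282; 1282−1 = 1281

14, 110, 1281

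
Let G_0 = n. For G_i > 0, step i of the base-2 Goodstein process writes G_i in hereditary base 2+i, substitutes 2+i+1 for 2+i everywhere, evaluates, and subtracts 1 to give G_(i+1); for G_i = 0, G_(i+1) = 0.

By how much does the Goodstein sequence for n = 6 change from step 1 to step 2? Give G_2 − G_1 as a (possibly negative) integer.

228

6 —HB2→ 2^2 + 2 —bump→ 3^3 + 3 = 30 —(−1)→ 29
29 —HB3→ 3^3 + 2 —bump→ 4^4 + 2 = 258 —(−1)→ 257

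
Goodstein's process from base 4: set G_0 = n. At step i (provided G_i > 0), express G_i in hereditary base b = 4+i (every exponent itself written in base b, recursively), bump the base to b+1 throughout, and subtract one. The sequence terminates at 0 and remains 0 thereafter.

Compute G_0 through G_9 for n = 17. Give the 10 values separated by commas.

17, 25, 35, 39, 43, 47, 51, 55, 59, 62

step 0: 17 = 4^2 + 1; sub 5 for 4: 5^2 + 1; = 26; G_1 = 26−1 = 25
step 1: 25 = 5^2; sub 6 for 5: 6^2; = 36; G_2 = 36−1 = 35
step 2: 35 = 5·6 + 5; sub 7 for 6: 5·7 + 5; = 40; G_3 = 40−1 = 39
step 3: 39 = 5·7 + 4; sub 8 for 7: 5·8 + 4; = 44; G_4 = 44−1 = 43
step 4: 43 = 5·8 + 3; sub 9 for 8: 5·9 + 3; = 48; G_5 = 48−1 = 47
step 5: 47 = 5·9 + 2; sub 10 for 9: 5·10 + 2; = 52; G_6 = 52−1 = 51
step 6: 51 = 5·10 + 1; sub 11 for 10: 5·11 + 1; = 56; G_7 = 56−1 = 55
step 7: 55 = 5·11; sub 12 for 11: 5·12; = 60; G_8 = 60−1 = 59
step 8: 59 = 4·12 + 11; sub 13 for 12: 4·13 + 11; = 63; G_9 = 63−1 = 62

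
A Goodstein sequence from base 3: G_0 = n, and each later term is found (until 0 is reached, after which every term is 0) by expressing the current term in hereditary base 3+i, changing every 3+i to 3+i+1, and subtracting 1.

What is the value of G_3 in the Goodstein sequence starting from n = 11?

35

[0] 11 ≡ 3^2 + 2 (base 3). Lift 4: 18. −1: 17.
[1] 17 ≡ 4^2 + 1 (base 4). Lift 5: 26. −1: 25.
[2] 25 ≡ 5^2 (base 5). Lift 6: 36. −1: 35.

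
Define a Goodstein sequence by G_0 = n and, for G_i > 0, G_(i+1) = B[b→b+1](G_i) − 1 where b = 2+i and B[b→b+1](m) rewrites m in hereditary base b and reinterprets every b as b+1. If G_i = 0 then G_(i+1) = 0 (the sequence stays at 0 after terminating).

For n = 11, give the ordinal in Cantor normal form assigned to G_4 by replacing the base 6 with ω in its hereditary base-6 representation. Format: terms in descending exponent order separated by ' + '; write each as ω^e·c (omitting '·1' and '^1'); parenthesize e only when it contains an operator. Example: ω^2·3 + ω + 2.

ω^(ω + 1) + 1

G_0 = 11. HB_2(11) = 2^(2 + 1) + 2 + 1. Bump = 85. G_1 = 84.
G_1 = 84. HB_3(84) = 3^(3 + 1) + 3. Bump = 1028. G_2 = 1027.
G_2 = 1027. HB_4(1027) = 4^(4 + 1) + 3. Bump = 15628. G_3 = 15627.
G_3 = 15627. HB_5(15627) = 5^(5 + 1) + 2. Bump = 279938. G_4 = 279937.
G_4 = 279937. HB_6(279937) = 6^(6 + 1) + 1. Bump = 5764802. G_5 = 5764801.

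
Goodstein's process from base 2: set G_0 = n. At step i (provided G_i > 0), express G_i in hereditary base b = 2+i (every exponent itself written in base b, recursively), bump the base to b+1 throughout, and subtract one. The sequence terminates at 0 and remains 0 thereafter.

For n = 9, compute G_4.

G_0 = 9. HB_2(9) = 2^(2 + 1) + 1. Bump = 82. G_1 = 81.
G_1 = 81. HB_3(81) = 3^(3 + 1). Bump = 1024. G_2 = 1023.
G_2 = 1023. HB_4(1023) = 3·4^4 + 3·4^3 + 3·4^2 + 3·4 + 3. Bump = 9843. G_3 = 9842.
G_3 = 9842. HB_5(9842) = 3·5^5 + 3·5^3 + 3·5^2 + 3·5 + 2. Bump = 140744. G_4 = 140743.
G_4 = 140743. HB_6(140743) = 3·6^6 + 3·6^3 + 3·6^2 + 3·6 + 1. Bump = 2471827. G_5 = 2471826.

140743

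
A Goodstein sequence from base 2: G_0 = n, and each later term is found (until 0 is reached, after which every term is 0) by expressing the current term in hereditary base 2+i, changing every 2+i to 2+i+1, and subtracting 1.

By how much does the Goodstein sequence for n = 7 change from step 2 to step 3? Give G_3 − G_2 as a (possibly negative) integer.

2868

i=0: 7 = 2^2 + 2 + 1 (b=2); 2→3: 3^3 + 3 + 1 = 31; 31−1 = 30
i=1: 30 = 3^3 + 3 (b=3); 3→4: 4^4 + 4 = 260; 260−1 = 259
i=2: 259 = 4^4 + 3 (b=4); 4→5: 5^5 + 3 = 3128; 3128−1 = 3127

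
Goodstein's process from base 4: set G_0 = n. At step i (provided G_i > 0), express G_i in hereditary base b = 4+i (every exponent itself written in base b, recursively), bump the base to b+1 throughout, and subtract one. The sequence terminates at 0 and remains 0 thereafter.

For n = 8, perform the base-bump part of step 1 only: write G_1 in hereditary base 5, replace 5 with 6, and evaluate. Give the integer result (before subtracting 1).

10

base 4: 8 = 2·4; at 5: 2·5 = 10; next = 9
base 5: 9 = 5 + 4; at 6: 6 + 4 = 10; next = 9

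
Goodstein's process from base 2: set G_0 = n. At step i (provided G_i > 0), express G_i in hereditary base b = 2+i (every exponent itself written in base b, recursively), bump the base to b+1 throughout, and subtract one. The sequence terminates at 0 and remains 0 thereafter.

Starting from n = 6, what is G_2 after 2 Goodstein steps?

257

(0) 6|_2 = 2^2 + 2 ↦ 3^3 + 3|_3 = 30 ⇒ 29
(1) 29|_3 = 3^3 + 2 ↦ 4^4 + 2|_4 = 258 ⇒ 257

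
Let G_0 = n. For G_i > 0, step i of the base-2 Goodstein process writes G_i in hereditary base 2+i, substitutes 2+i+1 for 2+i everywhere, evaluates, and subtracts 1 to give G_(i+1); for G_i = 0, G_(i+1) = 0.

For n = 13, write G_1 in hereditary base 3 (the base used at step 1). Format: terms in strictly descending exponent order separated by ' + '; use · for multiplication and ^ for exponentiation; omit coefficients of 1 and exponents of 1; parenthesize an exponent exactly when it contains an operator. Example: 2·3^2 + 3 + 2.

3^(3 + 1) + 3^3

i=0: 13 = 2^(2 + 1) + 2^2 + 1 (b=2); 2→3: 3^(3 + 1) + 3^3 + 1 = 109; 109−1 = 108
i=1: 108 = 3^(3 + 1) + 3^3 (b=3); 3→4: 4^(4 + 1) + 4^4 = 1280; 1280−1 = 1279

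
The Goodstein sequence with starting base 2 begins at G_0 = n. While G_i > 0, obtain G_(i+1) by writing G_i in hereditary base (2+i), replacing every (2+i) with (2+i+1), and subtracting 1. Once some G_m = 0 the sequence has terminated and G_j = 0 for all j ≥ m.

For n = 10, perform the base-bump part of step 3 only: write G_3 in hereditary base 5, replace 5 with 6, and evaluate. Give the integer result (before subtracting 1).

279936

[0] 10 ≡ 2^(2 + 1) + 2 (base 2). Lift 3: 84. −1: 83.
[1] 83 ≡ 3^(3 + 1) + 2 (base 3). Lift 4: 1026. −1: 1025.
[2] 1025 ≡ 4^(4 + 1) + 1 (base 4). Lift 5: 15626. −1: 15625.
[3] 15625 ≡ 5^(5 + 1) (base 5). Lift 6: 279936. −1: 279935.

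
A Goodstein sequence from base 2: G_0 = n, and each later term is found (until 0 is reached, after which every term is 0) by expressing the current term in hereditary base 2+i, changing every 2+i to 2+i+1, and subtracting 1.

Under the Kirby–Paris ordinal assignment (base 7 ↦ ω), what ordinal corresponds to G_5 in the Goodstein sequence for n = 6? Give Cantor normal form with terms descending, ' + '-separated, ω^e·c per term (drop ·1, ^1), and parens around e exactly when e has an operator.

base 2: 6 = 2^2 + 2; at 3: 3^3 + 3 = 30; next = 29
base 3: 29 = 3^3 + 2; at 4: 4^4 + 2 = 258; next = 257
base 4: 257 = 4^4 + 1; at 5: 5^5 + 1 = 3126; next = 3125
base 5: 3125 = 5^5; at 6: 6^6 = 46656; next = 46655
base 6: 46655 = 5·6^5 + 5·6^4 + 5·6^3 + 5·6^2 + 5·6 + 5; at 7: 5·7^5 + 5·7^4 + 5·7^3 + 5·7^2 + 5·7 + 5 = 98040; next = 98039

ω^5·5 + ω^4·5 + ω^3·5 + ω^2·5 + ω·5 + 4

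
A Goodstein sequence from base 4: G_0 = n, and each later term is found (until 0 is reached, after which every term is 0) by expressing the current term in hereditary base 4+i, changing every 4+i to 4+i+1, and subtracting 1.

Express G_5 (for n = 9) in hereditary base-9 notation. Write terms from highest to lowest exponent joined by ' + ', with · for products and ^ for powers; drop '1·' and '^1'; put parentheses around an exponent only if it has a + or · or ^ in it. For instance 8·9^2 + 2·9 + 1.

9 + 2

G_0=9  [base 4] 2·4 + 1  →[4↦5]→  2·5 + 1 = 11  −1 ⇒ G_1=10
G_1=10  [base 5] 2·5  →[5↦6]→  2·6 = 12  −1 ⇒ G_2=11
G_2=11  [base 6] 6 + 5  →[6↦7]→  7 + 5 = 12  −1 ⇒ G_3=11
G_3=11  [base 7] 7 + 4  →[7↦8]→  8 + 4 = 12  −1 ⇒ G_4=11
G_4=11  [base 8] 8 + 3  →[8↦9]→  9 + 3 = 12  −1 ⇒ G_5=11
G_5=11  [base 9] 9 + 2  →[9↦10]→  10 + 2 = 12  −1 ⇒ G_6=11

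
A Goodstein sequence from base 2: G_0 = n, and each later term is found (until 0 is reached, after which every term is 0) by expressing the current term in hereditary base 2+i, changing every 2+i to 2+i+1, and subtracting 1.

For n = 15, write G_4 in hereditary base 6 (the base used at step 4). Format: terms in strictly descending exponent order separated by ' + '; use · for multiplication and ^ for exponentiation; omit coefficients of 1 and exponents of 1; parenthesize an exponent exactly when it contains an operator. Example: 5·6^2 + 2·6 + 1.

6^(6 + 1) + 6^6 + 1

base 2: 15 = 2^(2 + 1) + 2^2 + 2 + 1; at 3: 3^(3 + 1) + 3^3 + 3 + 1 = 112; next = 111
base 3: 111 = 3^(3 + 1) + 3^3 + 3; at 4: 4^(4 + 1) + 4^4 + 4 = 1284; next = 1283
base 4: 1283 = 4^(4 + 1) + 4^4 + 3; at 5: 5^(5 + 1) + 5^5 + 3 = 18753; next = 18752
base 5: 18752 = 5^(5 + 1) + 5^5 + 2; at 6: 6^(6 + 1) + 6^6 + 2 = 326594; next = 326593
base 6: 326593 = 6^(6 + 1) + 6^6 + 1; at 7: 7^(7 + 1) + 7^7 + 1 = 6588345; next = 6588344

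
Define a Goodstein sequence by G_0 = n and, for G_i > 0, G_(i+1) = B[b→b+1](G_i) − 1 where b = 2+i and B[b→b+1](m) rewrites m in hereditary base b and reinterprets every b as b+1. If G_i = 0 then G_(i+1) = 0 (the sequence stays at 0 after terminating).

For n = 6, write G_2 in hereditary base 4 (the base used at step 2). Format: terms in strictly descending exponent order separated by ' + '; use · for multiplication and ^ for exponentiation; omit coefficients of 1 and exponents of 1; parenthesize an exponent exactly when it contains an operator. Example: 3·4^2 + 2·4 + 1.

[0] 6 ≡ 2^2 + 2 (base 2). Lift 3: 30. −1: 29.
[1] 29 ≡ 3^3 + 2 (base 3). Lift 4: 258. −1: 257.
[2] 257 ≡ 4^4 + 1 (base 4). Lift 5: 3126. −1: 3125.

4^4 + 1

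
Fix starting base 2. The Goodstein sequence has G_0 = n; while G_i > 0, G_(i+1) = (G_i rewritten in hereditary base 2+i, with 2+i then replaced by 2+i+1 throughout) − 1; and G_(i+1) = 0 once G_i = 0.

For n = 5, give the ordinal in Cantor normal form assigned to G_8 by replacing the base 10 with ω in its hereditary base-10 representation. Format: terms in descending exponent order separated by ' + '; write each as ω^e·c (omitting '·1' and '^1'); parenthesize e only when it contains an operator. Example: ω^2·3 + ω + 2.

ω^3·3 + ω^2·3 + ω·2 + 5

5 —HB2→ 2^2 + 1 —bump→ 3^3 + 1 = 28 —(−1)→ 27
27 —HB3→ 3^3 —bump→ 4^4 = 256 —(−1)→ 255
255 —HB4→ 3·4^3 + 3·4^2 + 3·4 + 3 —bump→ 3·5^3 + 3·5^2 + 3·5 + 3 = 468 —(−1)→ 467
467 —HB5→ 3·5^3 + 3·5^2 + 3·5 + 2 —bump→ 3·6^3 + 3·6^2 + 3·6 + 2 = 776 —(−1)→ 775
775 —HB6→ 3·6^3 + 3·6^2 + 3·6 + 1 —bump→ 3·7^3 + 3·7^2 + 3·7 + 1 = 1198 —(−1)→ 1197
1197 —HB7→ 3·7^3 + 3·7^2 + 3·7 —bump→ 3·8^3 + 3·8^2 + 3·8 = 1752 —(−1)→ 1751
1751 —HB8→ 3·8^3 + 3·8^2 + 2·8 + 7 —bump→ 3·9^3 + 3·9^2 + 2·9 + 7 = 2455 —(−1)→ 2454
2454 —HB9→ 3·9^3 + 3·9^2 + 2·9 + 6 —bump→ 3·10^3 + 3·10^2 + 2·10 + 6 = 3326 —(−1)→ 3325
3325 —HB10→ 3·10^3 + 3·10^2 + 2·10 + 5 —bump→ 3·11^3 + 3·11^2 + 2·11 + 5 = 4383 —(−1)→ 4382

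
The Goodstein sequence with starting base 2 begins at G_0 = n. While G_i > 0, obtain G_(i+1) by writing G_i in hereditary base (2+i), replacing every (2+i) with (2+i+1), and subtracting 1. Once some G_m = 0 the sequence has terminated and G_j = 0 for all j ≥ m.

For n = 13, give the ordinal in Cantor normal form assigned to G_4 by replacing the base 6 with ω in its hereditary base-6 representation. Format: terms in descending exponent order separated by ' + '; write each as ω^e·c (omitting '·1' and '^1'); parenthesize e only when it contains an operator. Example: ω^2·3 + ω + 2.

ω^(ω + 1) + ω^3·3 + ω^2·3 + ω·3 + 1

13 —HB2→ 2^(2 + 1) + 2^2 + 1 —bump→ 3^(3 + 1) + 3^3 + 1 = 109 —(−1)→ 108
108 —HB3→ 3^(3 + 1) + 3^3 —bump→ 4^(4 + 1) + 4^4 = 1280 —(−1)→ 1279
1279 —HB4→ 4^(4 + 1) + 3·4^3 + 3·4^2 + 3·4 + 3 —bump→ 5^(5 + 1) + 3·5^3 + 3·5^2 + 3·5 + 3 = 16093 —(−1)→ 16092
16092 —HB5→ 5^(5 + 1) + 3·5^3 + 3·5^2 + 3·5 + 2 —bump→ 6^(6 + 1) + 3·6^3 + 3·6^2 + 3·6 + 2 = 280712 —(−1)→ 280711
280711 —HB6→ 6^(6 + 1) + 3·6^3 + 3·6^2 + 3·6 + 1 —bump→ 7^(7 + 1) + 3·7^3 + 3·7^2 + 3·7 + 1 = 5765999 —(−1)→ 5765998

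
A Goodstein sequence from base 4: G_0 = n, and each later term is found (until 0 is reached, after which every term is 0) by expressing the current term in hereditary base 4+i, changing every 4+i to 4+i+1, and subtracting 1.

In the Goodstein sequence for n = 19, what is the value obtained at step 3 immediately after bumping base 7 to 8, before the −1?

64

base 4: 19 = 4^2 + 3; at 5: 5^2 + 3 = 28; next = 27
base 5: 27 = 5^2 + 2; at 6: 6^2 + 2 = 38; next = 37
base 6: 37 = 6^2 + 1; at 7: 7^2 + 1 = 50; next = 49
base 7: 49 = 7^2; at 8: 8^2 = 64; next = 63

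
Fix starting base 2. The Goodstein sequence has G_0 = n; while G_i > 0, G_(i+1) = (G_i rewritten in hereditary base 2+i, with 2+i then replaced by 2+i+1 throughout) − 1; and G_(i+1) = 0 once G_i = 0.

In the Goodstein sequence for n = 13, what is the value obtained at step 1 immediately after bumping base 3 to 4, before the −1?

1280

[0] 13 ≡ 2^(2 + 1) + 2^2 + 1 (base 2). Lift 3: 109. −1: 108.
[1] 108 ≡ 3^(3 + 1) + 3^3 (base 3). Lift 4: 1280. −1: 1279.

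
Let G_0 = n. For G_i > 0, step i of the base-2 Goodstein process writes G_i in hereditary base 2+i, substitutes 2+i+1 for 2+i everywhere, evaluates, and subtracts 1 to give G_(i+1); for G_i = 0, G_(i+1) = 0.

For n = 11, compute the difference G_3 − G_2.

base 2: 11 = 2^(2 + 1) + 2 + 1; at 3: 3^(3 + 1) + 3 + 1 = 85; next = 84
base 3: 84 = 3^(3 + 1) + 3; at 4: 4^(4 + 1) + 4 = 1028; next = 1027
base 4: 1027 = 4^(4 + 1) + 3; at 5: 5^(5 + 1) + 3 = 15628; next = 15627

14600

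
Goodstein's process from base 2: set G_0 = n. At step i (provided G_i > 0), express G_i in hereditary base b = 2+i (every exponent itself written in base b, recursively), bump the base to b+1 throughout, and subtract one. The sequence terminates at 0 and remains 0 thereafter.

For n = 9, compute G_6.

50333399

i=0: 9 = 2^(2 + 1) + 1 (b=2); 2→3: 3^(3 + 1) + 1 = 82; 82−1 = 81
i=1: 81 = 3^(3 + 1) (b=3); 3→4: 4^(4 + 1) = 1024; 1024−1 = 1023
i=2: 1023 = 3·4^4 + 3·4^3 + 3·4^2 + 3·4 + 3 (b=4); 4→5: 3·5^5 + 3·5^3 + 3·5^2 + 3·5 + 3 = 9843; 9843−1 = 9842
i=3: 9842 = 3·5^5 + 3·5^3 + 3·5^2 + 3·5 + 2 (b=5); 5→6: 3·6^6 + 3·6^3 + 3·6^2 + 3·6 + 2 = 140744; 140744−1 = 140743
i=4: 140743 = 3·6^6 + 3·6^3 + 3·6^2 + 3·6 + 1 (b=6); 6→7: 3·7^7 + 3·7^3 + 3·7^2 + 3·7 + 1 = 2471827; 2471827−1 = 2471826
i=5: 2471826 = 3·7^7 + 3·7^3 + 3·7^2 + 3·7 (b=7); 7→8: 3·8^8 + 3·8^3 + 3·8^2 + 3·8 = 50333400; 50333400−1 = 50333399
i=6: 50333399 = 3·8^8 + 3·8^3 + 3·8^2 + 2·8 + 7 (b=8); 8→9: 3·9^9 + 3·9^3 + 3·9^2 + 2·9 + 7 = 1162263922; 1162263922−1 = 1162263921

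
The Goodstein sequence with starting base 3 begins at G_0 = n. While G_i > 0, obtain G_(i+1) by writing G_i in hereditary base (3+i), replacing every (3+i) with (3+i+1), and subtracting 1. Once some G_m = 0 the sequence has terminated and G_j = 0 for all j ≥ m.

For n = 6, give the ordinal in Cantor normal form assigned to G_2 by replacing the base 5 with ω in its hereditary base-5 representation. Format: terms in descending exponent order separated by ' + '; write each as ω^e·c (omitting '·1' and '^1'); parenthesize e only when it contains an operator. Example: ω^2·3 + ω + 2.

ω + 2

6 —HB3→ 2·3 —bump→ 2·4 = 8 —(−1)→ 7
7 —HB4→ 4 + 3 —bump→ 5 + 3 = 8 —(−1)→ 7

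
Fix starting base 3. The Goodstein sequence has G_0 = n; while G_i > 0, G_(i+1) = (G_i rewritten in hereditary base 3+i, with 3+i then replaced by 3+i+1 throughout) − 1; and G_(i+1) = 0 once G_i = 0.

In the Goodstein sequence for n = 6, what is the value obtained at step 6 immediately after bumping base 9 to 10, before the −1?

[0] 6 ≡ 2·3 (base 3). Lift 4: 8. −1: 7.
[1] 7 ≡ 4 + 3 (base 4). Lift 5: 8. −1: 7.
[2] 7 ≡ 5 + 2 (base 5). Lift 6: 8. −1: 7.
[3] 7 ≡ 6 + 1 (base 6). Lift 7: 8. −1: 7.
[4] 7 ≡ 7 (base 7). Lift 8: 8. −1: 7.
[5] 7 ≡ 7 (base 8). Lift 9: 7. −1: 6.
[6] 6 ≡ 6 (base 9). Lift 10: 6. −1: 5.

6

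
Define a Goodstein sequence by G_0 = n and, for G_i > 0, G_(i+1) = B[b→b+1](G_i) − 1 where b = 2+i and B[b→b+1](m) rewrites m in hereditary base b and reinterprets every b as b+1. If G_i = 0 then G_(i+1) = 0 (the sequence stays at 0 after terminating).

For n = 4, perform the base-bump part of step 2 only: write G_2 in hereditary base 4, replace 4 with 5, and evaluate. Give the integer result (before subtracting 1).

61

base 2: 4 = 2^2; at 3: 3^3 = 27; next = 26
base 3: 26 = 2·3^2 + 2·3 + 2; at 4: 2·4^2 + 2·4 + 2 = 42; next = 41
base 4: 41 = 2·4^2 + 2·4 + 1; at 5: 2·5^2 + 2·5 + 1 = 61; next = 60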